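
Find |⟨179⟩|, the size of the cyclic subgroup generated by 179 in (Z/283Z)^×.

141

Since 179 ∈ (Z/283Z)^×, its order divides φ(283) = 283 − 1 = 282 = 2 · 3 · 47.
Divisors of 282: 1, 2, 3, 6, 47, 94, 141, 282.
Check 179^d mod 283 for each divisor in increasing order:
179^1 ≡ 179
179^2 ≡ 62
179^3 ≡ 61
179^6 ≡ 42
179^47 ≡ 238
179^94 ≡ 44
179^141 ≡ 1
Therefore the multiplicative order of 179 modulo 283 is 141.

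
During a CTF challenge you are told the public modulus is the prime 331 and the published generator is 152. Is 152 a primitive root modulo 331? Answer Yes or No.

Yes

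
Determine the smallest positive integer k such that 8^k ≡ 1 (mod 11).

10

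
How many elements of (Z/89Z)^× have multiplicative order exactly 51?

0

φ(89) = 89 − 1 = 88 = 2^3 · 11.
Since (Z/89Z)^× is cyclic of order 88, the number of elements of order d is φ(d) when d | 88 and 0 otherwise.
Here 88 is not a multiple of 51, so there are no elements of order 51.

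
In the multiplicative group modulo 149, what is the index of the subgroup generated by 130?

The order of 130 must divide φ(149) = 149 − 1 = 148 = 2^2 · 37.
Divisors of 148: 1, 2, 4, 37, 74, 148.
Check 130^d mod 149 for each divisor in increasing order:
130^1 ≡ 130 (mod 149)
130^2 ≡ 63 (mod 149)
130^4 ≡ 95 (mod 149)
130^37 ≡ 148 (mod 149)
130^74 ≡ 1 (mod 149) ✓
Thus |⟨130⟩| = ord(130) = 74.
The index is φ(149) / ord(130) = 148 / 74 = 2.

2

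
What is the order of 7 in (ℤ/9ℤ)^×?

Since 7 ∈ (Z/9Z)^×, its order divides φ(9) = φ(3^2) = 3·(3−1) = 6 = 2 · 3.
Divisors of 6: 1, 2, 3, 6.
Check 7^d mod 9 for each divisor in increasing order:
7^1 ≡ 7
7^2 ≡ 4
7^3 ≡ 1
Therefore the multiplicative order of 7 modulo 9 is 3.

3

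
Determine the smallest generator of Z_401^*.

φ(401) = 401 − 1 = 400 = 2^4 · 5^2.
Test candidates g = 2, 3, … against the prime factors q ∈ {2, 5} of φ(401): g is a generator iff g^(400/q) ≢ 1 for every such q.
g = 2: 2^200 ≡ 1 — hits 1, so not a primitive root.
g = 3: 3^200 ≡ 400; 3^80 ≡ 72 — none is 1, so 3 is a primitive root.
The smallest primitive root modulo 401 is 3.

3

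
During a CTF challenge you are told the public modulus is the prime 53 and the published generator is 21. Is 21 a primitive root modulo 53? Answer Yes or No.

Yes

φ(53) = 53 − 1 = 52 = 2^2 · 13.
An element g generates (Z/53Z)^× iff g^(52/q) ≢ 1 (mod 53) for each prime q ∈ {2, 13}.
21^26 ≡ 52 (mod 53)  [q = 2: ≢ 1 ✓]
21^4 ≡ 24 (mod 53)  [q = 13: ≢ 1 ✓]
Every test exponent gives a nontrivial residue, hence 21 generates the full group.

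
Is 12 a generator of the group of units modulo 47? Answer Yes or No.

No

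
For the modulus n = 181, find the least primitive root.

2

φ(181) = 181 − 1 = 180 = 2^2 · 3^2 · 5.
g is a primitive root iff g^(180/q) ≢ 1 (mod 181) for each prime q ∈ {2, 3, 5}.
g = 2: 2^90 ≡ 180; 2^60 ≡ 48; 2^36 ≡ 59 — none is 1, so 2 is a primitive root.
Hence the least primitive root of 181 is 2.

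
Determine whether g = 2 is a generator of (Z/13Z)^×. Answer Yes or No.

Yes

φ(13) = 13 − 1 = 12 = 2^2 · 3.
It suffices to check that the order of 2 is not a proper divisor of 12: compute 2^(12/q) for q ∈ {2, 3}.
2^6 ≡ 12 (mod 13)  [q = 2: ≢ 1 ✓]
2^4 ≡ 3 (mod 13)  [q = 3: ≢ 1 ✓]
All checks pass, so 2 has order 12 and is a primitive root modulo 13.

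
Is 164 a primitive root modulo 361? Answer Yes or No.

No

φ(361) = φ(19^2) = 19·(19−1) = 342 = 2 · 3^2 · 19.
An element g generates (Z/361Z)^× iff g^(342/q) ≢ 1 (mod 361) for each prime q ∈ {2, 3, 19}.
164^171 ≡ 360 (mod 361)  [q = 2: ≢ 1 ✓]
164^114 ≡ 1 (mod 361)  [q = 3: ≡ 1 ✗]
164^18 ≡ 324 (mod 361)  [q = 19: ≢ 1 ✓]
Since 164^114 ≡ 1, the order of 164 divides 114 < 342, so 164 is not a primitive root.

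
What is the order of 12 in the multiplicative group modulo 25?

ord(12) | φ(25) = φ(5^2) = 5·(5−1) = 20 = 2^2 · 5.
Divisors of 20: 1, 2, 4, 5, 10, 20.
Compute 12^d (mod 25) for the divisors d until we hit 1:
12^1 ≡ 12
12^2 ≡ 19
12^4 ≡ 11
12^5 ≡ 7
12^10 ≡ 24
12^20 ≡ 1
Hence ord(12) = 20.

20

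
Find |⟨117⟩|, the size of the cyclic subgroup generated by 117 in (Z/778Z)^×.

194

By Lagrange's theorem, ord_778(117) divides φ(778) = φ(2)·φ(389) = 1·388 = 388 = 2^2 · 97.
Divisors of 388: 1, 2, 4, 97, 194, 388.
Test each divisor d:
117^1 ≡ 117
117^2 ≡ 463
117^4 ≡ 419
117^97 ≡ 777
117^194 ≡ 1
So ord_778(117) = 194.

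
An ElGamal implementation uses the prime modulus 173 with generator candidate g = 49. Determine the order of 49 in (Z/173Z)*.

86

Since 49 ∈ (Z/173Z)^×, its order divides φ(173) = 173 − 1 = 172 = 2^2 · 43.
Divisors of 172: 1, 2, 4, 43, 86, 172.
Check 49^d mod 173 for each divisor in increasing order:
49^1 ≡ 49 (mod 173)
49^2 ≡ 152 (mod 173)
49^4 ≡ 95 (mod 173)
49^43 ≡ 172 (mod 173)
49^86 ≡ 1 (mod 173) ✓
So ord_173(49) = 86.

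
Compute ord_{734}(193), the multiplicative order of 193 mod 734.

ord(193) | φ(734) = φ(2)·φ(367) = 1·366 = 366 = 2 · 3 · 61.
Divisors of 366: 1, 2, 3, 6, 61, 122, 183, 366.
Test each divisor d:
193^1 ≡ 193
193^2 ≡ 549
193^3 ≡ 261
193^6 ≡ 593
193^61 ≡ 651
193^122 ≡ 283
193^183 ≡ 733
193^366 ≡ 1
So ord_734(193) = 366.

366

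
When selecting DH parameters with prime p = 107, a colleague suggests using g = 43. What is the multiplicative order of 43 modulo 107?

The order of 43 must divide φ(107) = 107 − 1 = 106 = 2 · 53.
Divisors of 106: 1, 2, 53, 106.
Evaluate successive powers at the divisors of 106:
43^1 ≡ 43 (mod 107)
43^2 ≡ 30 (mod 107)
43^53 ≡ 106 (mod 107)
43^106 ≡ 1 (mod 107) ✓
Hence ord(43) = 106.

106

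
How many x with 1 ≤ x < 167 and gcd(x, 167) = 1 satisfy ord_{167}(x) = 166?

82

φ(167) = 167 − 1 = 166 = 2 · 83.
In a cyclic group of order 166, there are φ(d) elements of order d for each divisor d of 166, and zero for non-divisors.
166 = 2 · 83 divides 166, and φ(166) = 82.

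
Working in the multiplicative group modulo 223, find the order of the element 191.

74

Since 191 ∈ (Z/223Z)^×, its order divides φ(223) = 223 − 1 = 222 = 2 · 3 · 37.
Divisors of 222: 1, 2, 3, 6, 37, 74, 111, 222.
Evaluate successive powers at the divisors of 222:
191^1 ≡ 191
191^2 ≡ 132
191^3 ≡ 13
191^6 ≡ 169
191^37 ≡ 222
191^74 ≡ 1
The smallest such exponent is 74, so the order of 191 is 74.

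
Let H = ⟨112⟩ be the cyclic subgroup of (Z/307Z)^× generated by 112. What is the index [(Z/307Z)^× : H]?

2

ord(112) | φ(307) = 307 − 1 = 306 = 2 · 3^2 · 17.
Divisors of 306: 1, 2, 3, 6, 9, 17, 18, 34, 51, 102, 153, 306.
Compute 112^d (mod 307) for the divisors d until we hit 1:
112^1 ≡ 112
112^2 ≡ 264
112^3 ≡ 96
112^6 ≡ 6
112^9 ≡ 269
112^17 ≡ 287
112^18 ≡ 216
112^34 ≡ 93
112^51 ≡ 289
112^102 ≡ 17
112^153 ≡ 1
So ord_307(112) = 153, hence |⟨112⟩| = 153.
Index = |(Z/307Z)^×| / |⟨112⟩| = 306 / 153 = 2.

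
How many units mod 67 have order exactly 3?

2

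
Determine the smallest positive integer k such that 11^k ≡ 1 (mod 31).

30

ord(11) | φ(31) = 31 − 1 = 30 = 2 · 3 · 5.
Divisors of 30: 1, 2, 3, 5, 6, 10, 15, 30.
Test each divisor d:
11^1 ≡ 11
11^2 ≡ 28
11^3 ≡ 29
11^5 ≡ 6
11^6 ≡ 4
11^10 ≡ 5
11^15 ≡ 30
11^30 ≡ 1
So ord_31(11) = 30.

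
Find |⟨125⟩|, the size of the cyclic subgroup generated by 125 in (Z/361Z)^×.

57

By Lagrange's theorem, ord_361(125) divides φ(361) = φ(19^2) = 19·(19−1) = 342 = 2 · 3^2 · 19.
Divisors of 342: 1, 2, 3, 6, 9, 18, 19, 38, 57, 114, 171, 342.
Compute 125^d (mod 361) for the divisors d until we hit 1:
125^1 ≡ 125 (mod 361)
125^2 ≡ 102 (mod 361)
125^3 ≡ 115 (mod 361)
125^6 ≡ 229 (mod 361)
125^9 ≡ 343 (mod 361)
125^18 ≡ 324 (mod 361)
125^19 ≡ 68 (mod 361)
125^38 ≡ 292 (mod 361)
125^57 ≡ 1 (mod 361) ✓
So ord_361(125) = 57.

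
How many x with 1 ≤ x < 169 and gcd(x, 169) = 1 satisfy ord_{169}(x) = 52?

φ(169) = φ(13^2) = 13·(13−1) = 156 = 2^2 · 3 · 13.
(Z/169Z)^× is cyclic (|G| = 156); a cyclic group of order m has exactly φ(d) elements of each order d | m, and none otherwise.
52 = 2^2 · 13 divides 156, and φ(52) = 24.

24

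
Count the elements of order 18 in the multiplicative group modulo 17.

0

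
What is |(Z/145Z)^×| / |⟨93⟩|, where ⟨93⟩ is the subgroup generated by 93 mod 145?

4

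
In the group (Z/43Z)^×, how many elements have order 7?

φ(43) = 43 − 1 = 42 = 2 · 3 · 7.
In a cyclic group of order 42, there are φ(d) elements of order d for each divisor d of 42, and zero for non-divisors.
7 | 42, and φ(7) = 7 − 1 = 6.

6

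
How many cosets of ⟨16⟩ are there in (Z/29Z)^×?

The order of 16 must divide φ(29) = 29 − 1 = 28 = 2^2 · 7.
Divisors of 28: 1, 2, 4, 7, 14, 28.
Evaluate successive powers at the divisors of 28:
16^1 ≡ 16
16^2 ≡ 24
16^4 ≡ 25
16^7 ≡ 1
The order of 16 is 7, so the subgroup it generates has 7 elements.
[(Z/29Z)^× : ⟨16⟩] = 28/7 = 4.

4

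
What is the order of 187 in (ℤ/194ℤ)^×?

Since 187 ∈ (Z/194Z)^×, its order divides φ(194) = φ(2)·φ(97) = 1·96 = 96 = 2^5 · 3.
Divisors of 96: 1, 2, 3, 4, 6, 8, 12, 16, 24, 32, 48, 96.
Check 187^d mod 194 for each divisor in increasing order:
187^1 ≡ 187 (mod 194)
187^2 ≡ 49 (mod 194)
187^3 ≡ 45 (mod 194)
187^4 ≡ 73 (mod 194)
187^6 ≡ 85 (mod 194)
187^8 ≡ 91 (mod 194)
187^12 ≡ 47 (mod 194)
187^16 ≡ 133 (mod 194)
187^24 ≡ 75 (mod 194)
187^32 ≡ 35 (mod 194)
187^48 ≡ 193 (mod 194)
187^96 ≡ 1 (mod 194) ✓
Hence ord(187) = 96.

96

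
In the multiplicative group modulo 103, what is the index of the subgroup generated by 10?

Since 10 ∈ (Z/103Z)^×, its order divides φ(103) = 103 − 1 = 102 = 2 · 3 · 17.
Divisors of 102: 1, 2, 3, 6, 17, 34, 51, 102.
Check 10^d mod 103 for each divisor in increasing order:
10^1 ≡ 10 (mod 103)
10^2 ≡ 100 (mod 103)
10^3 ≡ 73 (mod 103)
10^6 ≡ 76 (mod 103)
10^17 ≡ 102 (mod 103)
10^34 ≡ 1 (mod 103) ✓
Thus |⟨10⟩| = ord(10) = 34.
Index = |(Z/103Z)^×| / |⟨10⟩| = 102 / 34 = 3.

3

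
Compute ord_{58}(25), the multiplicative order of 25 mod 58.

7

The order of 25 must divide φ(58) = φ(2)·φ(29) = 1·28 = 28 = 2^2 · 7.
Divisors of 28: 1, 2, 4, 7, 14, 28.
Check 25^d mod 58 for each divisor in increasing order:
25^1 ≡ 25 (mod 58)
25^2 ≡ 45 (mod 58)
25^4 ≡ 53 (mod 58)
25^7 ≡ 1 (mod 58) ✓
So ord_58(25) = 7.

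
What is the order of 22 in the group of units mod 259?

ord(22) | φ(259) = φ(7·37) = (7−1)·(37−1) = 6·36 = 216 = 2^3 · 3^3.
Divisors of 216: 1, 2, 3, 4, 6, 8, 9, 12, 18, 24, 27, 36, 54, 72, 108, 216.
Compute 22^d (mod 259) for the divisors d until we hit 1:
22^1 ≡ 22 (mod 259)
22^2 ≡ 225 (mod 259)
22^3 ≡ 29 (mod 259)
22^4 ≡ 120 (mod 259)
22^6 ≡ 64 (mod 259)
22^8 ≡ 155 (mod 259)
22^9 ≡ 43 (mod 259)
22^12 ≡ 211 (mod 259)
22^18 ≡ 36 (mod 259)
22^24 ≡ 232 (mod 259)
22^27 ≡ 253 (mod 259)
22^36 ≡ 1 (mod 259) ✓
Therefore the multiplicative order of 22 modulo 259 is 36.

36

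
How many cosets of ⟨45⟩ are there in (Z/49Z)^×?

The order of 45 must divide φ(49) = φ(7^2) = 7·(7−1) = 42 = 2 · 3 · 7.
Divisors of 42: 1, 2, 3, 6, 7, 14, 21, 42.
Compute 45^d (mod 49) for the divisors d until we hit 1:
45^1 ≡ 45 (mod 49)
45^2 ≡ 16 (mod 49)
45^3 ≡ 34 (mod 49)
45^6 ≡ 29 (mod 49)
45^7 ≡ 31 (mod 49)
45^14 ≡ 30 (mod 49)
45^21 ≡ 48 (mod 49)
45^42 ≡ 1 (mod 49) ✓
Thus |⟨45⟩| = ord(45) = 42.
The index is φ(49) / ord(45) = 42 / 42 = 1.

1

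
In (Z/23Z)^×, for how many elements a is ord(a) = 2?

φ(23) = 23 − 1 = 22 = 2 · 11.
Since (Z/23Z)^× is cyclic of order 22, the number of elements of order d is φ(d) when d | 22 and 0 otherwise.
2 | 22, and φ(2) = 2 − 1 = 1.

1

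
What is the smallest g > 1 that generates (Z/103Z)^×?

φ(103) = 103 − 1 = 102 = 2 · 3 · 17.
Test candidates g = 2, 3, … against the prime factors q ∈ {2, 3, 17} of φ(103): g is a generator iff g^(102/q) ≢ 1 for every such q.
g = 2: 2^51 ≡ 1 — hits 1, so not a primitive root.
g = 3: 3^51 ≡ 102; 3^34 ≡ 1 — hits 1, so not a primitive root.
g = 4: 4^51 ≡ 1 — hits 1, so not a primitive root.
g = 5: 5^51 ≡ 102; 5^34 ≡ 56; 5^6 ≡ 72 — none is 1, so 5 is a primitive root.
The smallest primitive root modulo 103 is 5.

5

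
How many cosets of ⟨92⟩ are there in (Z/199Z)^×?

The order of 92 must divide φ(199) = 199 − 1 = 198 = 2 · 3^2 · 11.
Divisors of 198: 1, 2, 3, 6, 9, 11, 18, 22, 33, 66, 99, 198.
Compute 92^d (mod 199) for the divisors d until we hit 1:
92^1 ≡ 92
92^2 ≡ 106
92^3 ≡ 1
So ord_199(92) = 3, hence |⟨92⟩| = 3.
Index = |(Z/199Z)^×| / |⟨92⟩| = 198 / 3 = 66.

66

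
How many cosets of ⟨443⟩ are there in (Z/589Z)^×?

ord(443) | φ(589) = φ(19·31) = (19−1)·(31−1) = 18·30 = 540 = 2^2 · 3^3 · 5.
Divisors of 540: 1, 2, 3, 4, 5, 6, 9, 10, 12, 15, 18, 20, 27, 30, 36, 45, 54, 60, 90, 108, 135, 180, 270, 540.
Evaluate successive powers at the divisors of 540:
443^1 ≡ 443
443^2 ≡ 112
443^3 ≡ 140
443^4 ≡ 175
443^5 ≡ 366
443^6 ≡ 163
443^9 ≡ 438
443^10 ≡ 253
443^12 ≡ 64
443^15 ≡ 125
443^18 ≡ 419
443^20 ≡ 397
443^27 ≡ 343
443^30 ≡ 311
443^36 ≡ 39
443^45 ≡ 1
Thus |⟨443⟩| = ord(443) = 45.
[(Z/589Z)^× : ⟨443⟩] = 540/45 = 12.

12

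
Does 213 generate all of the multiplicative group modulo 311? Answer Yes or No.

Yes

φ(311) = 311 − 1 = 310 = 2 · 5 · 31.
It suffices to check that the order of 213 is not a proper divisor of 310: compute 213^(310/q) for q ∈ {2, 5, 31}.
213^155 ≡ 310 (mod 311)  [q = 2: ≢ 1 ✓]
213^62 ≡ 52 (mod 311)  [q = 5: ≢ 1 ✓]
213^10 ≡ 24 (mod 311)  [q = 31: ≢ 1 ✓]
Every test exponent gives a nontrivial residue, hence 213 generates the full group.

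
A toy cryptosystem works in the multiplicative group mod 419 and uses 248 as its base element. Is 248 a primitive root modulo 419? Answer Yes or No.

No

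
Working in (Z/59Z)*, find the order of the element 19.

ord(19) | φ(59) = 59 − 1 = 58 = 2 · 29.
Divisors of 58: 1, 2, 29, 58.
Check 19^d mod 59 for each divisor in increasing order:
19^1 ≡ 19
19^2 ≡ 7
19^29 ≡ 1
So ord_59(19) = 29.

29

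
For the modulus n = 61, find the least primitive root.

2

φ(61) = 61 − 1 = 60 = 2^2 · 3 · 5.
Test candidates g = 2, 3, … against the prime factors q ∈ {2, 3, 5} of φ(61): g is a generator iff g^(60/q) ≢ 1 for every such q.
g = 2: 2^30 ≡ 60; 2^20 ≡ 47; 2^12 ≡ 9 — none is 1, so 2 is a primitive root.
Hence the least primitive root of 61 is 2.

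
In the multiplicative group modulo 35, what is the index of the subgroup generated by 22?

6

Since 22 ∈ (Z/35Z)^×, its order divides φ(35) = φ(5·7) = (5−1)·(7−1) = 4·6 = 24 = 2^3 · 3.
Divisors of 24: 1, 2, 3, 4, 6, 8, 12, 24.
Evaluate successive powers at the divisors of 24:
22^1 ≡ 22 (mod 35)
22^2 ≡ 29 (mod 35)
22^3 ≡ 8 (mod 35)
22^4 ≡ 1 (mod 35) ✓
The order of 22 is 4, so the subgroup it generates has 4 elements.
[(Z/35Z)^× : ⟨22⟩] = 24/4 = 6.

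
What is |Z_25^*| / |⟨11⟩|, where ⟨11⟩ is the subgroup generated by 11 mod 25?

4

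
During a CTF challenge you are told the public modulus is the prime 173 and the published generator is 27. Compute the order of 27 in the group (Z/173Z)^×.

172

ord(27) | φ(173) = 173 − 1 = 172 = 2^2 · 43.
Divisors of 172: 1, 2, 4, 43, 86, 172.
Check 27^d mod 173 for each divisor in increasing order:
27^1 ≡ 27
27^2 ≡ 37
27^4 ≡ 158
27^43 ≡ 80
27^86 ≡ 172
27^172 ≡ 1
Hence ord(27) = 172.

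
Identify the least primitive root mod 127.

φ(127) = 127 − 1 = 126 = 2 · 3^2 · 7.
Test candidates g = 2, 3, … against the prime factors q ∈ {2, 3, 7} of φ(127): g is a generator iff g^(126/q) ≢ 1 for every such q.
g = 2: 2^63 ≡ 1 — hits 1, so not a primitive root.
g = 3: 3^63 ≡ 126; 3^42 ≡ 107; 3^18 ≡ 4 — none is 1, so 3 is a primitive root.
Hence the least primitive root of 127 is 3.

3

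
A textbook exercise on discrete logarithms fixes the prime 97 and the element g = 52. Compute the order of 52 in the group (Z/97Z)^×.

ord(52) | φ(97) = 97 − 1 = 96 = 2^5 · 3.
Divisors of 96: 1, 2, 3, 4, 6, 8, 12, 16, 24, 32, 48, 96.
Test each divisor d:
52^1 ≡ 52
52^2 ≡ 85
52^3 ≡ 55
52^4 ≡ 47
52^6 ≡ 18
52^8 ≡ 75
52^12 ≡ 33
52^16 ≡ 96
52^24 ≡ 22
52^32 ≡ 1
So ord_97(52) = 32.

32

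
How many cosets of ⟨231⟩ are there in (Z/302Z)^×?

2

ord(231) | φ(302) = φ(2)·φ(151) = 1·150 = 150 = 2 · 3 · 5^2.
Divisors of 150: 1, 2, 3, 5, 6, 10, 15, 25, 30, 50, 75, 150.
Check 231^d mod 302 for each divisor in increasing order:
231^1 ≡ 231 (mod 302)
231^2 ≡ 209 (mod 302)
231^3 ≡ 261 (mod 302)
231^5 ≡ 189 (mod 302)
231^6 ≡ 171 (mod 302)
231^10 ≡ 85 (mod 302)
231^15 ≡ 59 (mod 302)
231^25 ≡ 183 (mod 302)
231^30 ≡ 159 (mod 302)
231^50 ≡ 269 (mod 302)
231^75 ≡ 1 (mod 302) ✓
Thus |⟨231⟩| = ord(231) = 75.
[(Z/302Z)^× : ⟨231⟩] = 150/75 = 2.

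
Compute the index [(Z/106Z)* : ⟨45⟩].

1

By Lagrange's theorem, ord_106(45) divides φ(106) = φ(2)·φ(53) = 1·52 = 52 = 2^2 · 13.
Divisors of 52: 1, 2, 4, 13, 26, 52.
Compute 45^d (mod 106) for the divisors d until we hit 1:
45^1 ≡ 45 (mod 106)
45^2 ≡ 11 (mod 106)
45^4 ≡ 15 (mod 106)
45^13 ≡ 83 (mod 106)
45^26 ≡ 105 (mod 106)
45^52 ≡ 1 (mod 106) ✓
The order of 45 is 52, so the subgroup it generates has 52 elements.
Index = |(Z/106Z)^×| / |⟨45⟩| = 52 / 52 = 1.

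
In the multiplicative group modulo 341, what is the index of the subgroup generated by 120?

30

The order of 120 must divide φ(341) = φ(11·31) = (11−1)·(31−1) = 10·30 = 300 = 2^2 · 3 · 5^2.
Divisors of 300: 1, 2, 3, 4, 5, 6, 10, 12, 15, 20, 25, 30, 50, 60, 75, 100, 150, 300.
Test each divisor d:
120^1 ≡ 120 (mod 341)
120^2 ≡ 78 (mod 341)
120^3 ≡ 153 (mod 341)
120^4 ≡ 287 (mod 341)
120^5 ≡ 340 (mod 341)
120^6 ≡ 221 (mod 341)
120^10 ≡ 1 (mod 341) ✓
So ord_341(120) = 10, hence |⟨120⟩| = 10.
The index is φ(341) / ord(120) = 300 / 10 = 30.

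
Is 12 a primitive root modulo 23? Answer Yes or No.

No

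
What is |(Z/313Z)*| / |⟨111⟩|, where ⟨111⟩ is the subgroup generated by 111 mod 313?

Since 111 ∈ (Z/313Z)^×, its order divides φ(313) = 313 − 1 = 312 = 2^3 · 3 · 13.
Divisors of 312: 1, 2, 3, 4, 6, 8, 12, 13, 24, 26, 39, 52, 78, 104, 156, 312.
Evaluate successive powers at the divisors of 312:
111^1 ≡ 111 (mod 313)
111^2 ≡ 114 (mod 313)
111^3 ≡ 134 (mod 313)
111^4 ≡ 163 (mod 313)
111^6 ≡ 115 (mod 313)
111^8 ≡ 277 (mod 313)
111^12 ≡ 79 (mod 313)
111^13 ≡ 5 (mod 313)
111^24 ≡ 294 (mod 313)
111^26 ≡ 25 (mod 313)
111^39 ≡ 125 (mod 313)
111^52 ≡ 312 (mod 313)
111^78 ≡ 288 (mod 313)
111^104 ≡ 1 (mod 313) ✓
So ord_313(111) = 104, hence |⟨111⟩| = 104.
Index = |(Z/313Z)^×| / |⟨111⟩| = 312 / 104 = 3.

3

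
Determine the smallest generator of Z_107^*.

2

φ(107) = 107 − 1 = 106 = 2 · 53.
Test candidates g = 2, 3, … against the prime factors q ∈ {2, 53} of φ(107): g is a generator iff g^(106/q) ≢ 1 for every such q.
g = 2: 2^53 ≡ 106; 2^2 ≡ 4 — none is 1, so 2 is a primitive root.
Hence the least primitive root of 107 is 2.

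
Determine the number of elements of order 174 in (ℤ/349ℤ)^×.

φ(349) = 349 − 1 = 348 = 2^2 · 3 · 29.
Since (Z/349Z)^× is cyclic of order 348, the number of elements of order d is φ(d) when d | 348 and 0 otherwise.
174 = 2 · 3 · 29 divides 348, and φ(174) = 56.

56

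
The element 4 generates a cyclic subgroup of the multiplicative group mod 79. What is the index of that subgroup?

Since 4 ∈ (Z/79Z)^×, its order divides φ(79) = 79 − 1 = 78 = 2 · 3 · 13.
Divisors of 78: 1, 2, 3, 6, 13, 26, 39, 78.
Test each divisor d:
4^1 ≡ 4
4^2 ≡ 16
4^3 ≡ 64
4^6 ≡ 67
4^13 ≡ 23
4^26 ≡ 55
4^39 ≡ 1
So ord_79(4) = 39, hence |⟨4⟩| = 39.
Index = |(Z/79Z)^×| / |⟨4⟩| = 78 / 39 = 2.

2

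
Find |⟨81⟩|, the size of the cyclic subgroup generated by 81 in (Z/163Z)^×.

The order of 81 must divide φ(163) = 163 − 1 = 162 = 2 · 3^4.
Divisors of 162: 1, 2, 3, 6, 9, 18, 27, 54, 81, 162.
Compute 81^d (mod 163) for the divisors d until we hit 1:
81^1 ≡ 81
81^2 ≡ 41
81^3 ≡ 61
81^6 ≡ 135
81^9 ≡ 85
81^18 ≡ 53
81^27 ≡ 104
81^54 ≡ 58
81^81 ≡ 1
Therefore the multiplicative order of 81 modulo 163 is 81.

81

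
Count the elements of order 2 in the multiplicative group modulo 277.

1

φ(277) = 277 − 1 = 276 = 2^2 · 3 · 23.
Since (Z/277Z)^× is cyclic of order 276, the number of elements of order d is φ(d) when d | 276 and 0 otherwise.
2 | 276, and φ(2) = 2 − 1 = 1.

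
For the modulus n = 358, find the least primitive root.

φ(358) = φ(2)·φ(179) = 1·178 = 178 = 2 · 89.
g is a primitive root iff g^(178/q) ≢ 1 (mod 358) for each prime q ∈ {2, 89}.
g = 2: gcd(2, 358) = 2 > 1, not a unit — skip.
g = 3: 3^89 ≡ 1 — hits 1, so not a primitive root.
g = 4: gcd(4, 358) = 2 > 1, not a unit — skip.
g = 5: 5^89 ≡ 1 — hits 1, so not a primitive root.
g = 6: gcd(6, 358) = 2 > 1, not a unit — skip.
g = 7: 7^89 ≡ 357; 7^2 ≡ 49 — none is 1, so 7 is a primitive root.
The smallest primitive root modulo 358 is 7.

7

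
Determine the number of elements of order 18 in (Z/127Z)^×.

6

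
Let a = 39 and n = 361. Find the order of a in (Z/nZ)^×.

Since 39 ∈ (Z/361Z)^×, its order divides φ(361) = φ(19^2) = 19·(19−1) = 342 = 2 · 3^2 · 19.
Divisors of 342: 1, 2, 3, 6, 9, 18, 19, 38, 57, 114, 171, 342.
Evaluate successive powers at the divisors of 342:
39^1 ≡ 39
39^2 ≡ 77
39^3 ≡ 115
39^6 ≡ 229
39^9 ≡ 343
39^18 ≡ 324
39^19 ≡ 1
Therefore the multiplicative order of 39 modulo 361 is 19.

19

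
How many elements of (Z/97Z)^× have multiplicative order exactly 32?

16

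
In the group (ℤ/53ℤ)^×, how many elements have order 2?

1

φ(53) = 53 − 1 = 52 = 2^2 · 13.
In a cyclic group of order 52, there are φ(d) elements of order d for each divisor d of 52, and zero for non-divisors.
2 | 52, and φ(2) = 2 − 1 = 1.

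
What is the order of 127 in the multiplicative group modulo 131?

130

The order of 127 must divide φ(131) = 131 − 1 = 130 = 2 · 5 · 13.
Divisors of 130: 1, 2, 5, 10, 13, 26, 65, 130.
Check 127^d mod 131 for each divisor in increasing order:
127^1 ≡ 127 (mod 131)
127^2 ≡ 16 (mod 131)
127^5 ≡ 24 (mod 131)
127^10 ≡ 52 (mod 131)
127^13 ≡ 78 (mod 131)
127^26 ≡ 58 (mod 131)
127^65 ≡ 130 (mod 131)
127^130 ≡ 1 (mod 131) ✓
Therefore the multiplicative order of 127 modulo 131 is 130.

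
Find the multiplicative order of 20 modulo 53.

52

By Lagrange's theorem, ord_53(20) divides φ(53) = 53 − 1 = 52 = 2^2 · 13.
Divisors of 52: 1, 2, 4, 13, 26, 52.
Evaluate successive powers at the divisors of 52:
20^1 ≡ 20 (mod 53)
20^2 ≡ 29 (mod 53)
20^4 ≡ 46 (mod 53)
20^13 ≡ 30 (mod 53)
20^26 ≡ 52 (mod 53)
20^52 ≡ 1 (mod 53) ✓
Therefore the multiplicative order of 20 modulo 53 is 52.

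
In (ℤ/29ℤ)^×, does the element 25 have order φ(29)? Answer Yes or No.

No

φ(29) = 29 − 1 = 28 = 2^2 · 7.
It suffices to check that the order of 25 is not a proper divisor of 28: compute 25^(28/q) for q ∈ {2, 7}.
25^14 ≡ 1 (mod 29)  [q = 2: ≡ 1 ✗]
25^4 ≡ 24 (mod 29)  [q = 7: ≢ 1 ✓]
Since 25^14 ≡ 1, the order of 25 divides 14 < 28, so 25 is not a primitive root.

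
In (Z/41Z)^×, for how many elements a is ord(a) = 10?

4

φ(41) = 41 − 1 = 40 = 2^3 · 5.
(Z/41Z)^× is cyclic (|G| = 40); a cyclic group of order m has exactly φ(d) elements of each order d | m, and none otherwise.
10 = 2 · 5 divides 40, and φ(10) = 4.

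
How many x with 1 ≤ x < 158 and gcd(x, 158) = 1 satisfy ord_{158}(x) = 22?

φ(158) = φ(2)·φ(79) = 1·78 = 78 = 2 · 3 · 13.
Since (Z/158Z)^× is cyclic of order 78, the number of elements of order d is φ(d) when d | 78 and 0 otherwise.
Since 22 ∤ 78, the count is 0.

0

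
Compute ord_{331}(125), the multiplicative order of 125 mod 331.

55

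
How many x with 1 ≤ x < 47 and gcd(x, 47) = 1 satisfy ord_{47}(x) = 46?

22

φ(47) = 47 − 1 = 46 = 2 · 23.
In a cyclic group of order 46, there are φ(d) elements of order d for each divisor d of 46, and zero for non-divisors.
46 = 2 · 23 divides 46, and φ(46) = 22.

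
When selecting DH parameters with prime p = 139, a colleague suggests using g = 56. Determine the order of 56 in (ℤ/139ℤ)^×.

138

ord(56) | φ(139) = 139 − 1 = 138 = 2 · 3 · 23.
Divisors of 138: 1, 2, 3, 6, 23, 46, 69, 138.
Evaluate successive powers at the divisors of 138:
56^1 ≡ 56 (mod 139)
56^2 ≡ 78 (mod 139)
56^3 ≡ 59 (mod 139)
56^6 ≡ 6 (mod 139)
56^23 ≡ 43 (mod 139)
56^46 ≡ 42 (mod 139)
56^69 ≡ 138 (mod 139)
56^138 ≡ 1 (mod 139) ✓
Hence ord(56) = 138.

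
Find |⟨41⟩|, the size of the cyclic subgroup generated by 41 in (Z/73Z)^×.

ord(41) | φ(73) = 73 − 1 = 72 = 2^3 · 3^2.
Divisors of 72: 1, 2, 3, 4, 6, 8, 9, 12, 18, 24, 36, 72.
Check 41^d mod 73 for each divisor in increasing order:
41^1 ≡ 41 (mod 73)
41^2 ≡ 2 (mod 73)
41^3 ≡ 9 (mod 73)
41^4 ≡ 4 (mod 73)
41^6 ≡ 8 (mod 73)
41^8 ≡ 16 (mod 73)
41^9 ≡ 72 (mod 73)
41^12 ≡ 64 (mod 73)
41^18 ≡ 1 (mod 73) ✓
So ord_73(41) = 18.

18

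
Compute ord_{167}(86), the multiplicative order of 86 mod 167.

166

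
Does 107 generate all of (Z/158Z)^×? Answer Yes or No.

φ(158) = φ(2)·φ(79) = 1·78 = 78 = 2 · 3 · 13.
It suffices to check that the order of 107 is not a proper divisor of 78: compute 107^(78/q) for q ∈ {2, 3, 13}.
107^39 ≡ 157 (mod 158)  [q = 2: ≢ 1 ✓]
107^26 ≡ 23 (mod 158)  [q = 3: ≢ 1 ✓]
107^6 ≡ 21 (mod 158)  [q = 13: ≢ 1 ✓]
None equal 1, so ord_158(107) = 78: 107 is a primitive root.

Yes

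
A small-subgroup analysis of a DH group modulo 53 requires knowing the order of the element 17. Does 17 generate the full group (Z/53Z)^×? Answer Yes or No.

φ(53) = 53 − 1 = 52 = 2^2 · 13.
Test 17^(52/q) mod 53 for each prime factor q of 52:
17^26 ≡ 1 (mod 53)  [q = 2: ≡ 1 ✗]
17^4 ≡ 46 (mod 53)  [q = 13: ≢ 1 ✓]
17^26 ≡ 1 shows ord(17) | 26, strictly less than φ(53); not a primitive root.

No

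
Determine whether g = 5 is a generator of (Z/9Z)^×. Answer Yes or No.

φ(9) = φ(3^2) = 3·(3−1) = 6 = 2 · 3.
It suffices to check that the order of 5 is not a proper divisor of 6: compute 5^(6/q) for q ∈ {2, 3}.
5^3 ≡ 8 (mod 9)  [q = 2: ≢ 1 ✓]
5^2 ≡ 7 (mod 9)  [q = 3: ≢ 1 ✓]
None equal 1, so ord_9(5) = 6: 5 is a primitive root.

Yes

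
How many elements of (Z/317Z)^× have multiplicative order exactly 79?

φ(317) = 317 − 1 = 316 = 2^2 · 79.
Since (Z/317Z)^× is cyclic of order 316, the number of elements of order d is φ(d) when d | 316 and 0 otherwise.
79 | 316, and φ(79) = 79 − 1 = 78.

78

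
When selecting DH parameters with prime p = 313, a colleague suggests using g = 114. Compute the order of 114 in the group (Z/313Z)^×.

52

ord(114) | φ(313) = 313 − 1 = 312 = 2^3 · 3 · 13.
Divisors of 312: 1, 2, 3, 4, 6, 8, 12, 13, 24, 26, 39, 52, 78, 104, 156, 312.
Test each divisor d:
114^1 ≡ 114
114^2 ≡ 163
114^3 ≡ 115
114^4 ≡ 277
114^6 ≡ 79
114^8 ≡ 44
114^12 ≡ 294
114^13 ≡ 25
114^24 ≡ 48
114^26 ≡ 312
114^39 ≡ 288
114^52 ≡ 1
Hence ord(114) = 52.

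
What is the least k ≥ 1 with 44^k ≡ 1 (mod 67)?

66

ord(44) | φ(67) = 67 − 1 = 66 = 2 · 3 · 11.
Divisors of 66: 1, 2, 3, 6, 11, 22, 33, 66.
Evaluate successive powers at the divisors of 66:
44^1 ≡ 44
44^2 ≡ 60
44^3 ≡ 27
44^6 ≡ 59
44^11 ≡ 38
44^22 ≡ 37
44^33 ≡ 66
44^66 ≡ 1
Hence ord(44) = 66.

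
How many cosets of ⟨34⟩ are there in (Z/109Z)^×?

6

By Lagrange's theorem, ord_109(34) divides φ(109) = 109 − 1 = 108 = 2^2 · 3^3.
Divisors of 108: 1, 2, 3, 4, 6, 9, 12, 18, 27, 36, 54, 108.
Test each divisor d:
34^1 ≡ 34 (mod 109)
34^2 ≡ 66 (mod 109)
34^3 ≡ 64 (mod 109)
34^4 ≡ 105 (mod 109)
34^6 ≡ 63 (mod 109)
34^9 ≡ 108 (mod 109)
34^12 ≡ 45 (mod 109)
34^18 ≡ 1 (mod 109) ✓
The order of 34 is 18, so the subgroup it generates has 18 elements.
Index = |(Z/109Z)^×| / |⟨34⟩| = 108 / 18 = 6.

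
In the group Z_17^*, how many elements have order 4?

φ(17) = 17 − 1 = 16 = 2^4.
(Z/17Z)^× is cyclic (|G| = 16); a cyclic group of order m has exactly φ(d) elements of each order d | m, and none otherwise.
4 = 2^2 divides 16, and φ(4) = 2.

2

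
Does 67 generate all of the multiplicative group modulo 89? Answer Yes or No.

φ(89) = 89 − 1 = 88 = 2^3 · 11.
Test 67^(88/q) mod 89 for each prime factor q of 88:
67^44 ≡ 1 (mod 89)  [q = 2: ≡ 1 ✗]
67^8 ≡ 64 (mod 89)  [q = 11: ≢ 1 ✓]
The check at q = 2 fails, so 67 generates a proper subgroup.

No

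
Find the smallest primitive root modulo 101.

φ(101) = 101 − 1 = 100 = 2^2 · 5^2.
g is a primitive root iff g^(100/q) ≢ 1 (mod 101) for each prime q ∈ {2, 5}.
g = 2: 2^50 ≡ 100; 2^20 ≡ 95 — none is 1, so 2 is a primitive root.
The smallest primitive root modulo 101 is 2.

2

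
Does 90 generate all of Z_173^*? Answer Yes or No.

φ(173) = 173 − 1 = 172 = 2^2 · 43.
Test 90^(172/q) mod 173 for each prime factor q of 172:
90^86 ≡ 1 (mod 173)  [q = 2: ≡ 1 ✗]
90^4 ≡ 96 (mod 173)  [q = 43: ≢ 1 ✓]
90^86 ≡ 1 shows ord(90) | 86, strictly less than φ(173); not a primitive root.

No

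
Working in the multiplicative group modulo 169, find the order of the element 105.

13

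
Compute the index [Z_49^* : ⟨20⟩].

3

The order of 20 must divide φ(49) = φ(7^2) = 7·(7−1) = 42 = 2 · 3 · 7.
Divisors of 42: 1, 2, 3, 6, 7, 14, 21, 42.
Test each divisor d:
20^1 ≡ 20 (mod 49)
20^2 ≡ 8 (mod 49)
20^3 ≡ 13 (mod 49)
20^6 ≡ 22 (mod 49)
20^7 ≡ 48 (mod 49)
20^14 ≡ 1 (mod 49) ✓
The order of 20 is 14, so the subgroup it generates has 14 elements.
The index is φ(49) / ord(20) = 42 / 14 = 3.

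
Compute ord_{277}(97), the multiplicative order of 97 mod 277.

By Lagrange's theorem, ord_277(97) divides φ(277) = 277 − 1 = 276 = 2^2 · 3 · 23.
Divisors of 276: 1, 2, 3, 4, 6, 12, 23, 46, 69, 92, 138, 276.
Test each divisor d:
97^1 ≡ 97 (mod 277)
97^2 ≡ 268 (mod 277)
97^3 ≡ 235 (mod 277)
97^4 ≡ 81 (mod 277)
97^6 ≡ 102 (mod 277)
97^12 ≡ 155 (mod 277)
97^23 ≡ 182 (mod 277)
97^46 ≡ 161 (mod 277)
97^69 ≡ 217 (mod 277)
97^92 ≡ 160 (mod 277)
97^138 ≡ 276 (mod 277)
97^276 ≡ 1 (mod 277) ✓
The smallest such exponent is 276, so the order of 97 is 276.

276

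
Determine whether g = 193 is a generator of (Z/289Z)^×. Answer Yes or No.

φ(289) = φ(17^2) = 17·(17−1) = 272 = 2^4 · 17.
Test 193^(272/q) mod 289 for each prime factor q of 272:
193^136 ≡ 288 (mod 289)  [q = 2: ≢ 1 ✓]
193^16 ≡ 120 (mod 289)  [q = 17: ≢ 1 ✓]
Every test exponent gives a nontrivial residue, hence 193 generates the full group.

Yes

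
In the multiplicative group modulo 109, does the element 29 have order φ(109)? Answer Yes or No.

φ(109) = 109 − 1 = 108 = 2^2 · 3^3.
It suffices to check that the order of 29 is not a proper divisor of 108: compute 29^(108/q) for q ∈ {2, 3}.
29^54 ≡ 1 (mod 109)  [q = 2: ≡ 1 ✗]
29^36 ≡ 63 (mod 109)  [q = 3: ≢ 1 ✓]
The check at q = 2 fails, so 29 generates a proper subgroup.

No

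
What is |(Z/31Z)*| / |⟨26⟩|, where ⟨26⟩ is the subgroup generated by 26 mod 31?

5

By Lagrange's theorem, ord_31(26) divides φ(31) = 31 − 1 = 30 = 2 · 3 · 5.
Divisors of 30: 1, 2, 3, 5, 6, 10, 15, 30.
Check 26^d mod 31 for each divisor in increasing order:
26^1 ≡ 26
26^2 ≡ 25
26^3 ≡ 30
26^5 ≡ 6
26^6 ≡ 1
Thus |⟨26⟩| = ord(26) = 6.
The index is φ(31) / ord(26) = 30 / 6 = 5.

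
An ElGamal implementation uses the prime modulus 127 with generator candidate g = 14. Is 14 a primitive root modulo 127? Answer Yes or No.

Yes

φ(127) = 127 − 1 = 126 = 2 · 3^2 · 7.
An element g generates (Z/127Z)^× iff g^(126/q) ≢ 1 (mod 127) for each prime q ∈ {2, 3, 7}.
14^63 ≡ 126 (mod 127)  [q = 2: ≢ 1 ✓]
14^42 ≡ 107 (mod 127)  [q = 3: ≢ 1 ✓]
14^18 ≡ 8 (mod 127)  [q = 7: ≢ 1 ✓]
None equal 1, so ord_127(14) = 126: 14 is a primitive root.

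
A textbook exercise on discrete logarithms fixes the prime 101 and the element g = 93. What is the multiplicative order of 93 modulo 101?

100

The order of 93 must divide φ(101) = 101 − 1 = 100 = 2^2 · 5^2.
Divisors of 100: 1, 2, 4, 5, 10, 20, 25, 50, 100.
Test each divisor d:
93^1 ≡ 93
93^2 ≡ 64
93^4 ≡ 56
93^5 ≡ 57
93^10 ≡ 17
93^20 ≡ 87
93^25 ≡ 10
93^50 ≡ 100
93^100 ≡ 1
So ord_101(93) = 100.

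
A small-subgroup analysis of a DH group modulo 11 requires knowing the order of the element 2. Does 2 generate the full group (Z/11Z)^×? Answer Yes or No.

φ(11) = 11 − 1 = 10 = 2 · 5.
2 is a primitive root mod 11 iff 2^(φ(11)/q) ≢ 1 for every prime q | φ(11), i.e. q ∈ {2, 5}.
2^5 ≡ 10 (mod 11)  [q = 2: ≢ 1 ✓]
2^2 ≡ 4 (mod 11)  [q = 5: ≢ 1 ✓]
None equal 1, so ord_11(2) = 10: 2 is a primitive root.

Yes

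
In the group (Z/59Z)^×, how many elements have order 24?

φ(59) = 59 − 1 = 58 = 2 · 29.
(Z/59Z)^× is cyclic (|G| = 58); a cyclic group of order m has exactly φ(d) elements of each order d | m, and none otherwise.
Since 24 ∤ 58, the count is 0.

0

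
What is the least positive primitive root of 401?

φ(401) = 401 − 1 = 400 = 2^4 · 5^2.
g is a primitive root iff g^(400/q) ≢ 1 (mod 401) for each prime q ∈ {2, 5}.
g = 2: 2^200 ≡ 1 — hits 1, so not a primitive root.
g = 3: 3^200 ≡ 400; 3^80 ≡ 72 — none is 1, so 3 is a primitive root.
So 3 is the smallest generator of (Z/401Z)^×.

3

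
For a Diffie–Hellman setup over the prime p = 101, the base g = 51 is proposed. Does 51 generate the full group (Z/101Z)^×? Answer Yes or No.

Yes

φ(101) = 101 − 1 = 100 = 2^2 · 5^2.
An element g generates (Z/101Z)^× iff g^(100/q) ≢ 1 (mod 101) for each prime q ∈ {2, 5}.
51^50 ≡ 100 (mod 101)  [q = 2: ≢ 1 ✓]
51^20 ≡ 84 (mod 101)  [q = 5: ≢ 1 ✓]
Every test exponent gives a nontrivial residue, hence 51 generates the full group.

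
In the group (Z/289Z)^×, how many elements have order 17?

φ(289) = φ(17^2) = 17·(17−1) = 272 = 2^4 · 17.
Since (Z/289Z)^× is cyclic of order 272, the number of elements of order d is φ(d) when d | 272 and 0 otherwise.
17 | 272, and φ(17) = 17 − 1 = 16.

16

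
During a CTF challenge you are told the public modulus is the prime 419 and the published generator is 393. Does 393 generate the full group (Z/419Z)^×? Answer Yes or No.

No

φ(419) = 419 − 1 = 418 = 2 · 11 · 19.
It suffices to check that the order of 393 is not a proper divisor of 418: compute 393^(418/q) for q ∈ {2, 11, 19}.
393^209 ≡ 1 (mod 419)  [q = 2: ≡ 1 ✗]
393^38 ≡ 13 (mod 419)  [q = 11: ≢ 1 ✓]
393^22 ≡ 114 (mod 419)  [q = 19: ≢ 1 ✓]
Since 393^209 ≡ 1, the order of 393 divides 209 < 418, so 393 is not a primitive root.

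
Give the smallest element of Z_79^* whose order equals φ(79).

3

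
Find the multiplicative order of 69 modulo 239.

By Lagrange's theorem, ord_239(69) divides φ(239) = 239 − 1 = 238 = 2 · 7 · 17.
Divisors of 238: 1, 2, 7, 14, 17, 34, 119, 238.
Check 69^d mod 239 for each divisor in increasing order:
69^1 ≡ 69
69^2 ≡ 220
69^7 ≡ 188
69^14 ≡ 211
69^17 ≡ 141
69^34 ≡ 44
69^119 ≡ 238
69^238 ≡ 1
Therefore the multiplicative order of 69 modulo 239 is 238.

238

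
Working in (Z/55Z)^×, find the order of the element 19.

10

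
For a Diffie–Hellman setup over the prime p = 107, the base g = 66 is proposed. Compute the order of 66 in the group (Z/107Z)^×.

106

By Lagrange's theorem, ord_107(66) divides φ(107) = 107 − 1 = 106 = 2 · 53.
Divisors of 106: 1, 2, 53, 106.
Test each divisor d:
66^1 ≡ 66
66^2 ≡ 76
66^53 ≡ 106
66^106 ≡ 1
Hence ord(66) = 106.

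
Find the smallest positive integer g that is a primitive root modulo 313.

10

φ(313) = 313 − 1 = 312 = 2^3 · 3 · 13.
g is a primitive root iff g^(312/q) ≢ 1 (mod 313) for each prime q ∈ {2, 3, 13}.
g = 2: 2^156 ≡ 1 — hits 1, so not a primitive root.
g = 3: 3^156 ≡ 1 — hits 1, so not a primitive root.
g = 4: 4^156 ≡ 1 — hits 1, so not a primitive root.
g = 5: 5^156 ≡ 312; 5^104 ≡ 1 — hits 1, so not a primitive root.
g = 6: 6^156 ≡ 1 — hits 1, so not a primitive root.
g = 7: 7^156 ≡ 312; 7^104 ≡ 1 — hits 1, so not a primitive root.
g = 8: 8^156 ≡ 1 — hits 1, so not a primitive root.
g = 9: 9^156 ≡ 1 — hits 1, so not a primitive root.
g = 10: 10^156 ≡ 312; 10^104 ≡ 214; 10^24 ≡ 103 — none is 1, so 10 is a primitive root.
Hence the least primitive root of 313 is 10.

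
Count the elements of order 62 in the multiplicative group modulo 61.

φ(61) = 61 − 1 = 60 = 2^2 · 3 · 5.
In a cyclic group of order 60, there are φ(d) elements of order d for each divisor d of 60, and zero for non-divisors.
Here 60 is not a multiple of 62, so there are no elements of order 62.

0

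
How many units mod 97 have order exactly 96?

32

φ(97) = 97 − 1 = 96 = 2^5 · 3.
Since (Z/97Z)^× is cyclic of order 96, the number of elements of order d is φ(d) when d | 96 and 0 otherwise.
96 = 2^5 · 3 divides 96, and φ(96) = 32.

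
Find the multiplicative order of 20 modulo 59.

29

ord(20) | φ(59) = 59 − 1 = 58 = 2 · 29.
Divisors of 58: 1, 2, 29, 58.
Test each divisor d:
20^1 ≡ 20 (mod 59)
20^2 ≡ 46 (mod 59)
20^29 ≡ 1 (mod 59) ✓
So ord_59(20) = 29.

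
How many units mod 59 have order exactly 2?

φ(59) = 59 − 1 = 58 = 2 · 29.
(Z/59Z)^× is cyclic (|G| = 58); a cyclic group of order m has exactly φ(d) elements of each order d | m, and none otherwise.
2 | 58, and φ(2) = 2 − 1 = 1.

1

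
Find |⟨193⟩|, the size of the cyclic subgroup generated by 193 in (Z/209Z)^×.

By Lagrange's theorem, ord_209(193) divides φ(209) = φ(11·19) = (11−1)·(19−1) = 10·18 = 180 = 2^2 · 3^2 · 5.
Divisors of 180: 1, 2, 3, 4, 5, 6, 9, 10, 12, 15, 18, 20, 30, 36, 45, 60, 90, 180.
Evaluate successive powers at the divisors of 180:
193^1 ≡ 193 (mod 209)
193^2 ≡ 47 (mod 209)
193^3 ≡ 84 (mod 209)
193^4 ≡ 119 (mod 209)
193^5 ≡ 186 (mod 209)
193^6 ≡ 159 (mod 209)
193^9 ≡ 189 (mod 209)
193^10 ≡ 111 (mod 209)
193^12 ≡ 201 (mod 209)
193^15 ≡ 164 (mod 209)
193^18 ≡ 191 (mod 209)
193^20 ≡ 199 (mod 209)
193^30 ≡ 144 (mod 209)
193^36 ≡ 115 (mod 209)
193^45 ≡ 208 (mod 209)
193^60 ≡ 45 (mod 209)
193^90 ≡ 1 (mod 209) ✓
So ord_209(193) = 90.

90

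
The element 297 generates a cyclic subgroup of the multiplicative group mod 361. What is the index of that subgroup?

3

By Lagrange's theorem, ord_361(297) divides φ(361) = φ(19^2) = 19·(19−1) = 342 = 2 · 3^2 · 19.
Divisors of 342: 1, 2, 3, 6, 9, 18, 19, 38, 57, 114, 171, 342.
Compute 297^d (mod 361) for the divisors d until we hit 1:
297^1 ≡ 297 (mod 361)
297^2 ≡ 125 (mod 361)
297^3 ≡ 303 (mod 361)
297^6 ≡ 115 (mod 361)
297^9 ≡ 189 (mod 361)
297^18 ≡ 343 (mod 361)
297^19 ≡ 69 (mod 361)
297^38 ≡ 68 (mod 361)
297^57 ≡ 360 (mod 361)
297^114 ≡ 1 (mod 361) ✓
Thus |⟨297⟩| = ord(297) = 114.
[(Z/361Z)^× : ⟨297⟩] = 342/114 = 3.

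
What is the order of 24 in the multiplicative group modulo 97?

Since 24 ∈ (Z/97Z)^×, its order divides φ(97) = 97 − 1 = 96 = 2^5 · 3.
Divisors of 96: 1, 2, 3, 4, 6, 8, 12, 16, 24, 32, 48, 96.
Evaluate successive powers at the divisors of 96:
24^1 ≡ 24 (mod 97)
24^2 ≡ 91 (mod 97)
24^3 ≡ 50 (mod 97)
24^4 ≡ 36 (mod 97)
24^6 ≡ 75 (mod 97)
24^8 ≡ 35 (mod 97)
24^12 ≡ 96 (mod 97)
24^16 ≡ 61 (mod 97)
24^24 ≡ 1 (mod 97) ✓
Therefore the multiplicative order of 24 modulo 97 is 24.

24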